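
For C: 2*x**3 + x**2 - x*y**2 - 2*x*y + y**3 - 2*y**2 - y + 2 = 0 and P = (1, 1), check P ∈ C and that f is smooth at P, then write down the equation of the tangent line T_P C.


Tangent line at P: 5*x - 6*y + 1 = 0.

Step 1: f(1, 1) = 0, so P lies on C.
Step 2: partial derivatives
  f_x(x, y) = 6*x**2 + 2*x - y**2 - 2*y, f_y(x, y) = -2*x*y - 2*x + 3*y**2 - 4*y - 1.
  f_x(P) = 5, f_y(P) = -6 (gradient nonzero, so P is smooth).
Step 3: tangent line at P: 5·(x − 1) + -6·(y − 1) = 0.
Expanding: 5*x - 6*y + 1 = 0.


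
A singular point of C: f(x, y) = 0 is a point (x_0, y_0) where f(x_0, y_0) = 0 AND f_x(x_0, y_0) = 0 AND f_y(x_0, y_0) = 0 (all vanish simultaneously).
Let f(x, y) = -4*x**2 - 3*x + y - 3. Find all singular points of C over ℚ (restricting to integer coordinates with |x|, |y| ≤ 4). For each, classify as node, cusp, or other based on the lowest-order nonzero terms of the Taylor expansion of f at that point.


No singular points in the scanned grid; C is smooth there.

Compute partial derivatives:
  f_x = -8*x - 3.
  f_y = 1.
f_y = 1 is a nonzero constant, so f_y never vanishes: no point (x, y) can satisfy f = f_x = f_y = 0. In particular no (x, y) ∈ {−4, ..., 4}² is singular; the curve is smooth.


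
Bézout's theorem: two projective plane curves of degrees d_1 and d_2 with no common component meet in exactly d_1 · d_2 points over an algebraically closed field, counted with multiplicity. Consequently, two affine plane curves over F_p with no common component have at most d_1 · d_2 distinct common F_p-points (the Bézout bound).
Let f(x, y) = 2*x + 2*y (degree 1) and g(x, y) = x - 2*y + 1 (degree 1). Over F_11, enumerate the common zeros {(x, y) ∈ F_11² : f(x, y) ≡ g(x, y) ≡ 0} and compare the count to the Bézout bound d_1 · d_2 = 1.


Common zeros: {(7, 4)}; count = 1; Bézout bound = 1.

deg(f) = 1, deg(g) = 1, so Bézout bound = 1.
Scan x ∈ F_11. For each x, list the y ∈ F_11 with f(x, y) ≡ 0 and those with g(x, y) ≡ 0 (mod 11); the common zeros in that column are the intersection.
  x = 0: f ≡ 0 at y ∈ {0}; g ≡ 0 at y ∈ {6}; common: ∅.
  x = 1: f ≡ 0 at y ∈ {10}; g ≡ 0 at y ∈ {1}; common: ∅.
  x = 2: f ≡ 0 at y ∈ {9}; g ≡ 0 at y ∈ {7}; common: ∅.
  x = 3: f ≡ 0 at y ∈ {8}; g ≡ 0 at y ∈ {2}; common: ∅.
  x = 4: f ≡ 0 at y ∈ {7}; g ≡ 0 at y ∈ {8}; common: ∅.
  x = 5: f ≡ 0 at y ∈ {6}; g ≡ 0 at y ∈ {3}; common: ∅.
  x = 6: f ≡ 0 at y ∈ {5}; g ≡ 0 at y ∈ {9}; common: ∅.
  x = 7: f ≡ 0 at y ∈ {4}; g ≡ 0 at y ∈ {4}; common: {4}.
  x = 8: f ≡ 0 at y ∈ {3}; g ≡ 0 at y ∈ {10}; common: ∅.
  x = 9: f ≡ 0 at y ∈ {2}; g ≡ 0 at y ∈ {5}; common: ∅.
  x = 10: f ≡ 0 at y ∈ {1}; g ≡ 0 at y ∈ {0}; common: ∅.
Collecting: common zeros = {(7, 4)}, so the count is 1.
Comparison with the Bézout bound: 1 ≤ 1 = deg(f)·deg(g), as expected for curves with no common component (the bound is attained).


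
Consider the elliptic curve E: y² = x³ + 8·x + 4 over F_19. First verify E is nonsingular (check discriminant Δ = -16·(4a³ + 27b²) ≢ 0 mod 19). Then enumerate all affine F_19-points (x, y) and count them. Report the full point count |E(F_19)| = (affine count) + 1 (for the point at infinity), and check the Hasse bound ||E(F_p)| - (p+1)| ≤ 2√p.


Affine points = {(0, 2), (0, 17), (2, 3), (2, 16), (3, 6), (3, 13), (4, 9), (4, 10), (5, 6), (5, 13), (7, 2), (7, 17), (9, 8), (9, 11), (10, 1), (10, 18), (11, 6), (11, 13), (12, 2), (12, 17), (13, 5), (13, 14)}; affine count = 22; |E(F_19)| = 23.

Discriminant check: Δ ∝ 4a³ + 27b² = 4·8³ + 27·4² = 4·512 + 27·16 ≡ 10 (mod 19). Nonzero ⇒ E is nonsingular.
For each x ∈ F_19, compute rhs = x³ + 8·x + 4 mod 19, then count y ∈ F_19 with y² ≡ rhs.
  x = 0: rhs = 4, matching y values: 2, 17 (2 points).
  x = 1: rhs = 13, matching y values: none (0 points).
  x = 2: rhs = 9, matching y values: 3, 16 (2 points).
  x = 3: rhs = 17, matching y values: 6, 13 (2 points).
  x = 4: rhs = 5, matching y values: 9, 10 (2 points).
  x = 5: rhs = 17, matching y values: 6, 13 (2 points).
  x = 6: rhs = 2, matching y values: none (0 points).
  x = 7: rhs = 4, matching y values: 2, 17 (2 points).
  x = 8: rhs = 10, matching y values: none (0 points).
  x = 9: rhs = 7, matching y values: 8, 11 (2 points).
  x = 10: rhs = 1, matching y values: 1, 18 (2 points).
  x = 11: rhs = 17, matching y values: 6, 13 (2 points).
  x = 12: rhs = 4, matching y values: 2, 17 (2 points).
  x = 13: rhs = 6, matching y values: 5, 14 (2 points).
  x = 14: rhs = 10, matching y values: none (0 points).
  x = 15: rhs = 3, matching y values: none (0 points).
  x = 16: rhs = 10, matching y values: none (0 points).
  x = 17: rhs = 18, matching y values: none (0 points).
  x = 18: rhs = 14, matching y values: none (0 points).
Total affine count: 22.
Full point count |E(F_19)| = 22 + 1 = 23.
Hasse bound: |23 − (19+1)| = |3| = 3 ≤ 2√19 ≈ 8.7178 ✓.


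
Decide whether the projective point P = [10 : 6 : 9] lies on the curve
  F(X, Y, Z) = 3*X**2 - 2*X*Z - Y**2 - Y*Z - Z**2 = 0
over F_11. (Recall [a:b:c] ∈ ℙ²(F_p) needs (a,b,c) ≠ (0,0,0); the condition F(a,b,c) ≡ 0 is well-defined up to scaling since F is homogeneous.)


F(10,6,9) ≡ 4 (mod 11); P is NOT on the curve.

Evaluate F(10, 6, 9) term-by-term (mod 11).
  3*X**2 ↦ 3·100·1·1 = 300
  -2*X*Z ↦ -2·10·1·9 = -180
  -Y**2 ↦ -1·1·36·1 = -36
  -Y*Z ↦ -1·1·6·9 = -54
  -Z**2 ↦ -1·1·1·81 = -81
Sum: F(10, 6, 9) = (300) + (-180) + (-36) + (-54) + (-81) = -51.
Reducing mod 11: -51 ≡ 4 (mod 11).
Since F(a, b, c) ≡ 4 ≠ 0 (mod 11), P does NOT lie on the curve.


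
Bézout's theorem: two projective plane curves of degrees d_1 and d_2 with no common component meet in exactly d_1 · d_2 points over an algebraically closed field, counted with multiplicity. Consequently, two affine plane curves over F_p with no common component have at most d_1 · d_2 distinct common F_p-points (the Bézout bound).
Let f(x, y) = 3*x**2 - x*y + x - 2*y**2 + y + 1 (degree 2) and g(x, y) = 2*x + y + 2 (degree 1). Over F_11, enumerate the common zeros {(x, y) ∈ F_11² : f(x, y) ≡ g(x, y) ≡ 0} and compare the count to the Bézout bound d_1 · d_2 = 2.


Common zeros: ∅; count = 0; Bézout bound = 2.

deg(f) = 2, deg(g) = 1, so Bézout bound = 2.
Scan x ∈ F_11. For each x, list the y ∈ F_11 with f(x, y) ≡ 0 and those with g(x, y) ≡ 0 (mod 11); the common zeros in that column are the intersection.
  x = 0: f ≡ 0 at y ∈ {1, 5}; g ≡ 0 at y ∈ {9}; common: ∅.
  x = 1: f ≡ 0 at y ∈ ∅; g ≡ 0 at y ∈ {7}; common: ∅.
  x = 2: f ≡ 0 at y ∈ {8}; g ≡ 0 at y ∈ {5}; common: ∅.
  x = 3: f ≡ 0 at y ∈ ∅; g ≡ 0 at y ∈ {3}; common: ∅.
  x = 4: f ≡ 0 at y ∈ {7, 8}; g ≡ 0 at y ∈ {1}; common: ∅.
  x = 5: f ≡ 0 at y ∈ {4, 5}; g ≡ 0 at y ∈ {10}; common: ∅.
  x = 6: f ≡ 0 at y ∈ ∅; g ≡ 0 at y ∈ {8}; common: ∅.
  x = 7: f ≡ 0 at y ∈ {4}; g ≡ 0 at y ∈ {6}; common: ∅.
  x = 8: f ≡ 0 at y ∈ ∅; g ≡ 0 at y ∈ {4}; common: ∅.
  x = 9: f ≡ 0 at y ∈ {0, 7}; g ≡ 0 at y ∈ {2}; common: ∅.
  x = 10: f ≡ 0 at y ∈ ∅; g ≡ 0 at y ∈ {0}; common: ∅.
Collecting: common zeros = ∅, so the count is 0.
Comparison with the Bézout bound: 0 ≤ 2 = deg(f)·deg(g), as expected for curves with no common component (the affine F_11-count falls short of the bound because intersections may lie at infinity, over extension fields, or carry multiplicity).


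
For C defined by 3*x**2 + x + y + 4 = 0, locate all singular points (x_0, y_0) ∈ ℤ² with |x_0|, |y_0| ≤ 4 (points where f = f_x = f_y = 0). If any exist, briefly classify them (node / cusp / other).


No singular points in the scanned grid; C is smooth there.

Compute partial derivatives:
  f_x = 6*x + 1.
  f_y = 1.
f_y = 1 is a nonzero constant, so f_y never vanishes: no point (x, y) can satisfy f = f_x = f_y = 0. In particular no (x, y) ∈ {−4, ..., 4}² is singular; the curve is smooth.


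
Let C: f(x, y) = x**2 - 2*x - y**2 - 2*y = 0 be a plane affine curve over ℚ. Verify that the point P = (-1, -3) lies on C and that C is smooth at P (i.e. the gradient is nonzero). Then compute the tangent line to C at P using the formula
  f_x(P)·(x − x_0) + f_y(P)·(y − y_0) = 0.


Tangent line at P: -4*x + 4*y + 8 = 0.

Step 1: f(-1, -3) = 0, so P lies on C.
Step 2: partial derivatives
  f_x(x, y) = 2*x - 2, f_y(x, y) = -2*y - 2.
  f_x(P) = -4, f_y(P) = 4 (gradient nonzero, so P is smooth).
Step 3: tangent line at P: -4·(x − -1) + 4·(y − -3) = 0.
Expanding: -4*x + 4*y + 8 = 0.


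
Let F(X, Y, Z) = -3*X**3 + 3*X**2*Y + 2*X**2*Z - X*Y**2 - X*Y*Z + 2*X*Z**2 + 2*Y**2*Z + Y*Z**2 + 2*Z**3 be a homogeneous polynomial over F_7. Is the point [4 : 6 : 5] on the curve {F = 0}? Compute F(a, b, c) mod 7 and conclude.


F(4,6,5) ≡ 0 (mod 7); P is on the curve.

Evaluate F(4, 6, 5) term-by-term (mod 7).
  -3*X**3 ↦ -3·64·1·1 = -192
  3*X**2*Y ↦ 3·16·6·1 = 288
  2*X**2*Z ↦ 2·16·1·5 = 160
  -X*Y**2 ↦ -1·4·36·1 = -144
  -X*Y*Z ↦ -1·4·6·5 = -120
  2*X*Z**2 ↦ 2·4·1·25 = 200
  2*Y**2*Z ↦ 2·1·36·5 = 360
  Y*Z**2 ↦ 1·1·6·25 = 150
  2*Z**3 ↦ 2·1·1·125 = 250
Sum: F(4, 6, 5) = (-192) + (288) + (160) + (-144) + (-120) + (200) + (360) + (150) + (250) = 952.
Reducing mod 7: 952 ≡ 0 (mod 7).
Since F(a, b, c) ≡ 0 (mod 7), P lies on the curve.


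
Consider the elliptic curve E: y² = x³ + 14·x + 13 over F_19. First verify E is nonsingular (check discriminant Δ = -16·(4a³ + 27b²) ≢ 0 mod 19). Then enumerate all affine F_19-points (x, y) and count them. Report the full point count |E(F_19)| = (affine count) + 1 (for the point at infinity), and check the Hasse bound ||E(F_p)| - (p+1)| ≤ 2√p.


Affine points = {(1, 3), (1, 16), (2, 7), (2, 12), (3, 5), (3, 14), (4, 0), (6, 3), (6, 16), (7, 6), (7, 13), (11, 4), (11, 15), (12, 3), (12, 16), (13, 6), (13, 13), (15, 8), (15, 11), (16, 1), (16, 18), (18, 6), (18, 13)}; affine count = 23; |E(F_19)| = 24.

Discriminant check: Δ ∝ 4a³ + 27b² = 4·14³ + 27·13² = 4·2744 + 27·169 ≡ 16 (mod 19). Nonzero ⇒ E is nonsingular.
For each x ∈ F_19, compute rhs = x³ + 14·x + 13 mod 19, then count y ∈ F_19 with y² ≡ rhs.
  x = 0: rhs = 13, matching y values: none (0 points).
  x = 1: rhs = 9, matching y values: 3, 16 (2 points).
  x = 2: rhs = 11, matching y values: 7, 12 (2 points).
  x = 3: rhs = 6, matching y values: 5, 14 (2 points).
  x = 4: rhs = 0, matching y values: 0 (1 points).
  x = 5: rhs = 18, matching y values: none (0 points).
  x = 6: rhs = 9, matching y values: 3, 16 (2 points).
  x = 7: rhs = 17, matching y values: 6, 13 (2 points).
  x = 8: rhs = 10, matching y values: none (0 points).
  x = 9: rhs = 13, matching y values: none (0 points).
  x = 10: rhs = 13, matching y values: none (0 points).
  x = 11: rhs = 16, matching y values: 4, 15 (2 points).
  x = 12: rhs = 9, matching y values: 3, 16 (2 points).
  x = 13: rhs = 17, matching y values: 6, 13 (2 points).
  x = 14: rhs = 8, matching y values: none (0 points).
  x = 15: rhs = 7, matching y values: 8, 11 (2 points).
  x = 16: rhs = 1, matching y values: 1, 18 (2 points).
  x = 17: rhs = 15, matching y values: none (0 points).
  x = 18: rhs = 17, matching y values: 6, 13 (2 points).
Total affine count: 23.
Full point count |E(F_19)| = 23 + 1 = 24.
Hasse bound: |24 − (19+1)| = |4| = 4 ≤ 2√19 ≈ 8.7178 ✓.


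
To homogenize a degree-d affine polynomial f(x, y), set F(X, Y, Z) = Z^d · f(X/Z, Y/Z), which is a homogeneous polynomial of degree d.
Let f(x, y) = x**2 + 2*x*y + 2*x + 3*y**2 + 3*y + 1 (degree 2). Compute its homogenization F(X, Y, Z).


F(X, Y, Z) = X**2 + 2*X*Y + 2*X*Z + 3*Y**2 + 3*Y*Z + Z**2

deg(f) = 2.
Substitute x = X/Z, y = Y/Z into f, then multiply by Z^2.
  monomial 1·x^2·y^0 ↦ 1·X^2·Y^0·Z^0.
  monomial 2·x^1·y^1 ↦ 2·X^1·Y^1·Z^0.
  monomial 2·x^1·y^0 ↦ 2·X^1·Y^0·Z^1.
  monomial 3·x^0·y^2 ↦ 3·X^0·Y^2·Z^0.
  monomial 3·x^0·y^1 ↦ 3·X^0·Y^1·Z^1.
  monomial 1·x^0·y^0 ↦ 1·X^0·Y^0·Z^2.
Collecting: F(X, Y, Z) = X**2 + 2*X*Y + 2*X*Z + 3*Y**2 + 3*Y*Z + Z**2.


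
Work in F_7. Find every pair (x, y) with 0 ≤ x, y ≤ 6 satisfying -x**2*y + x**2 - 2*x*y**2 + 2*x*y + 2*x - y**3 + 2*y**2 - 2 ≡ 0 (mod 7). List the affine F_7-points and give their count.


Affine F_7-points: {(0, 5), (1, 5), (4, 1)}; count = 3.

For each of the 49 pairs (x, y) ∈ F_7², evaluate f(x, y) mod 7. Record the zeros.
  x = 0: [0↦5, 1↦6, 2↦5, 3↦3, 4↦1, 5↦0, 6↦1]  zeros at y ∈ {5}
  x = 1: [0↦1, 1↦1, 2↦2, 3↦5, 4↦4, 5↦0, 6↦1]  zeros at y ∈ {5}
  x = 2: [0↦6, 1↦3, 2↦4, 3↦3, 4↦1, 5↦6, 6↦5]  zeros at y ∈ ∅
  x = 3: [0↦6, 1↦5, 2↦4, 3↦4, 4↦6, 5↦4, 6↦6]  zeros at y ∈ ∅
  x = 4: [0↦1, 1↦0, 2↦2, 3↦1, 4↦5, 5↦1, 6↦4]  zeros at y ∈ {1}
  x = 5: [0↦5, 1↦2, 2↦5, 3↦1, 4↦5, 5↦4, 6↦6]  zeros at y ∈ ∅
  x = 6: [0↦4, 1↦4, 2↦6, 3↦4, 4↦6, 5↦6, 6↦5]  zeros at y ∈ ∅
Collecting zeros: affine points = {(0, 5), (1, 5), (4, 1)}.
Total count |C(F_7)_aff| = 3.


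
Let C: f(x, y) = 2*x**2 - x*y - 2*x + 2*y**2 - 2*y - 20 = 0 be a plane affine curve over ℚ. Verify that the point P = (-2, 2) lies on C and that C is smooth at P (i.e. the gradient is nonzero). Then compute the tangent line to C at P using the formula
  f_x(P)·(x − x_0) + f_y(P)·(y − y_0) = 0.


Tangent line at P: -12*x + 8*y - 40 = 0.

Step 1: f(-2, 2) = 0, so P lies on C.
Step 2: partial derivatives
  f_x(x, y) = 4*x - y - 2, f_y(x, y) = -x + 4*y - 2.
  f_x(P) = -12, f_y(P) = 8 (gradient nonzero, so P is smooth).
Step 3: tangent line at P: -12·(x − -2) + 8·(y − 2) = 0.
Expanding: -12*x + 8*y - 40 = 0.


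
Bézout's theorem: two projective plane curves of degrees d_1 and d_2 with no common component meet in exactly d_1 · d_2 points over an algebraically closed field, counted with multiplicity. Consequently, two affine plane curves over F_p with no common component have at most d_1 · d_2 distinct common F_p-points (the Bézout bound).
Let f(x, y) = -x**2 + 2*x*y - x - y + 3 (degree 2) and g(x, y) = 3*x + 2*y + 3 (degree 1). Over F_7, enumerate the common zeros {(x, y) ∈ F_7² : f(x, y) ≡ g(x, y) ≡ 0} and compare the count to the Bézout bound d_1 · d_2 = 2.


Common zeros: ∅; count = 0; Bézout bound = 2.

deg(f) = 2, deg(g) = 1, so Bézout bound = 2.
Scan x ∈ F_7. For each x, list the y ∈ F_7 with f(x, y) ≡ 0 and those with g(x, y) ≡ 0 (mod 7); the common zeros in that column are the intersection.
  x = 0: f ≡ 0 at y ∈ {3}; g ≡ 0 at y ∈ {2}; common: ∅.
  x = 1: f ≡ 0 at y ∈ {6}; g ≡ 0 at y ∈ {4}; common: ∅.
  x = 2: f ≡ 0 at y ∈ {1}; g ≡ 0 at y ∈ {6}; common: ∅.
  x = 3: f ≡ 0 at y ∈ {6}; g ≡ 0 at y ∈ {1}; common: ∅.
  x = 4: f ≡ 0 at y ∈ ∅; g ≡ 0 at y ∈ {3}; common: ∅.
  x = 5: f ≡ 0 at y ∈ {3}; g ≡ 0 at y ∈ {5}; common: ∅.
  x = 6: f ≡ 0 at y ∈ {1}; g ≡ 0 at y ∈ {0}; common: ∅.
Collecting: common zeros = ∅, so the count is 0.
Comparison with the Bézout bound: 0 ≤ 2 = deg(f)·deg(g), as expected for curves with no common component (the affine F_7-count falls short of the bound because intersections may lie at infinity, over extension fields, or carry multiplicity).


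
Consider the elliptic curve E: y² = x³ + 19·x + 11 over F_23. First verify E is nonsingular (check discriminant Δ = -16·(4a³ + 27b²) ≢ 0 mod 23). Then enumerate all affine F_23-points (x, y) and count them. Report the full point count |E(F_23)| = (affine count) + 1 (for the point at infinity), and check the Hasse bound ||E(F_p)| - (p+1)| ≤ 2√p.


Affine points = {(1, 10), (1, 13), (3, 7), (3, 16), (4, 6), (4, 17), (5, 1), (5, 22), (7, 2), (7, 21), (8, 10), (8, 13), (12, 9), (12, 14), (14, 10), (14, 13), (16, 8), (16, 15), (17, 7), (17, 16), (19, 3), (19, 20)}; affine count = 22; |E(F_23)| = 23.

Discriminant check: Δ ∝ 4a³ + 27b² = 4·19³ + 27·11² = 4·6859 + 27·121 ≡ 21 (mod 23). Nonzero ⇒ E is nonsingular.
For each x ∈ F_23, compute rhs = x³ + 19·x + 11 mod 23, then count y ∈ F_23 with y² ≡ rhs.
  x = 0: rhs = 11, matching y values: none (0 points).
  x = 1: rhs = 8, matching y values: 10, 13 (2 points).
  x = 2: rhs = 11, matching y values: none (0 points).
  x = 3: rhs = 3, matching y values: 7, 16 (2 points).
  x = 4: rhs = 13, matching y values: 6, 17 (2 points).
  x = 5: rhs = 1, matching y values: 1, 22 (2 points).
  x = 6: rhs = 19, matching y values: none (0 points).
  x = 7: rhs = 4, matching y values: 2, 21 (2 points).
  x = 8: rhs = 8, matching y values: 10, 13 (2 points).
  x = 9: rhs = 14, matching y values: none (0 points).
  x = 10: rhs = 5, matching y values: none (0 points).
  x = 11: rhs = 10, matching y values: none (0 points).
  x = 12: rhs = 12, matching y values: 9, 14 (2 points).
  x = 13: rhs = 17, matching y values: none (0 points).
  x = 14: rhs = 8, matching y values: 10, 13 (2 points).
  x = 15: rhs = 14, matching y values: none (0 points).
  x = 16: rhs = 18, matching y values: 8, 15 (2 points).
  x = 17: rhs = 3, matching y values: 7, 16 (2 points).
  x = 18: rhs = 21, matching y values: none (0 points).
  x = 19: rhs = 9, matching y values: 3, 20 (2 points).
  x = 20: rhs = 19, matching y values: none (0 points).
  x = 21: rhs = 11, matching y values: none (0 points).
  x = 22: rhs = 14, matching y values: none (0 points).
Total affine count: 22.
Full point count |E(F_23)| = 22 + 1 = 23.
Hasse bound: |23 − (23+1)| = |-1| = 1 ≤ 2√23 ≈ 9.5917 ✓.


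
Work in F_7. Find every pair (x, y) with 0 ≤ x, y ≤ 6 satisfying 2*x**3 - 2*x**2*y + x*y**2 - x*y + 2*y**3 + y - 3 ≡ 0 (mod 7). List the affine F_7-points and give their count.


Affine F_7-points: {(0, 1), (0, 5), (1, 1), (1, 3), (1, 6), (3, 4), (5, 2), (6, 2)}; count = 8.

For each of the 49 pairs (x, y) ∈ F_7², evaluate f(x, y) mod 7. Record the zeros.
  x = 0: [0↦4, 1↦0, 2↦1, 3↦5, 4↦3, 5↦0, 6↦1]  zeros at y ∈ {1, 5}
  x = 1: [0↦6, 1↦0, 2↦1, 3↦0, 4↦2, 5↦5, 6↦0]  zeros at y ∈ {1, 3, 6}
  x = 2: [0↦6, 1↦1, 2↦5, 3↦2, 4↦4, 5↦2, 6↦1]  zeros at y ∈ ∅
  x = 3: [0↦2, 1↦1, 2↦4, 3↦2, 4↦0, 5↦3, 6↦2]  zeros at y ∈ {4}
  x = 4: [0↦6, 1↦5, 2↦3, 3↦5, 4↦2, 5↦6, 6↦1]  zeros at y ∈ ∅
  x = 5: [0↦2, 1↦4, 2↦0, 3↦2, 4↦1, 5↦2, 6↦3]  zeros at y ∈ {2}
  x = 6: [0↦2, 1↦3, 2↦0, 3↦5, 4↦2, 5↦3, 6↦6]  zeros at y ∈ {2}
Collecting zeros: affine points = {(0, 1), (0, 5), (1, 1), (1, 3), (1, 6), (3, 4), (5, 2), (6, 2)}.
Total count |C(F_7)_aff| = 8.


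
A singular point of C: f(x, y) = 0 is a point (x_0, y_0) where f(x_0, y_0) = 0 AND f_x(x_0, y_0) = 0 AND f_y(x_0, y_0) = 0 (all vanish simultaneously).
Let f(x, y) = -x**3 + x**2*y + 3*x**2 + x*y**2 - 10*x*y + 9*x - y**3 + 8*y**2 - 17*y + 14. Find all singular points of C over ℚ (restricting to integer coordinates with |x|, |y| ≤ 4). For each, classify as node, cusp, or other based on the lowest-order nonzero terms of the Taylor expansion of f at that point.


Singular points: {(2, 3)}; classification: cusp.

Compute partial derivatives:
  f_x = -3*x**2 + 2*x*y + 6*x + y**2 - 10*y + 9.
  f_y = x**2 + 2*x*y - 10*x - 3*y**2 + 16*y - 17.
Scan x_0 ∈ {−4, ..., 4}. For each x_0, f_y(x_0, y) is a polynomial in y; find its integer roots y ∈ {−4, ..., 4}, then test f_x and f at those candidates.
  x = -4: f_y(-4, y) = -3*y**2 + 8*y + 39; no integer root y with |y| ≤ 4.
  x = -3: f_y(-3, y) = -3*y**2 + 10*y + 22; no integer root y with |y| ≤ 4.
  x = -2: f_y(-2, y) = -3*y**2 + 12*y + 7; no integer root y with |y| ≤ 4.
  x = -1: f_y(-1, y) = -3*y**2 + 14*y - 6; no integer root y with |y| ≤ 4.
  x = 0: f_y(0, y) = -3*y**2 + 16*y - 17; no integer root y with |y| ≤ 4.
  x = 1: f_y(1, y) = -3*y**2 + 18*y - 26; no integer root y with |y| ≤ 4.
  x = 2: f_y(2, y) = -3*y**2 + 20*y - 33; vanishes at y ∈ {3}. (2, 3): f_x = 0, f = 0 — SINGULAR.
  x = 3: f_y(3, y) = -3*y**2 + 22*y - 38; no integer root y with |y| ≤ 4.
  x = 4: f_y(4, y) = -3*y**2 + 24*y - 41; no integer root y with |y| ≤ 4.
Only singular point on the grid: (2, 3).
Classify: substitute x = 2 + u, y = 3 + v and expand: f = -u**3 + u**2*v + u*v**2 - v**3 + v**2.
No constant or linear terms (consistent with a singular point). Quadratic part: v**2. Cubic part: -u**3 + u**2*v + u*v**2 - v**3.
The quadratic part v**2 is a perfect square, so there is a single (double) tangent line v = 0, i.e. y = 3. Restricting the cubic part to that line (v = 0) leaves -u**3 ≠ 0, so f is not divisible by v and the branch is v² ≈ u**3 to lowest order — this is a cusp.
Classification: cusp.


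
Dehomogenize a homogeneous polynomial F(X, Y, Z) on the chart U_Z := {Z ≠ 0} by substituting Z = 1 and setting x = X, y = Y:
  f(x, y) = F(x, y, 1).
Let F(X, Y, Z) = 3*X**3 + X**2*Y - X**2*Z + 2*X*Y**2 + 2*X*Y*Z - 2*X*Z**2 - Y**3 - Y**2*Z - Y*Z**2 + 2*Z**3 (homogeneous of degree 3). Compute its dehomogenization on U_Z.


f(x, y) = 3*x**3 + x**2*y - x**2 + 2*x*y**2 + 2*x*y - 2*x - y**3 - y**2 - y + 2

On U_Z we set Z = 1. Each monomial c·X^i·Y^j·Z^k in F becomes c·x^i·y^j·1^k = c·x^i·y^j.
Substituting Z = 1: F(X, Y, 1) = 3*x**3 + x**2*y - x**2 + 2*x*y**2 + 2*x*y - 2*x - y**3 - y**2 - y + 2.
Note: deg(f) ≤ deg(F) = 3; strict inequality happens when F is divisible by Z (lost terms).


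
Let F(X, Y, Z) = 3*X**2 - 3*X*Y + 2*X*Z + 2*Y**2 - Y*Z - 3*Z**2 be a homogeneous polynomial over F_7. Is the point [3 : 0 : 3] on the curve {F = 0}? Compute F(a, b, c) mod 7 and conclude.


F(3,0,3) ≡ 4 (mod 7); P is NOT on the curve.

Evaluate F(3, 0, 3) term-by-term (mod 7).
  3*X**2 ↦ 3·9·1·1 = 27
  -3*X*Y ↦ -3·3·0·1 = 0
  2*X*Z ↦ 2·3·1·3 = 18
  2*Y**2 ↦ 2·1·0·1 = 0
  -Y*Z ↦ -1·1·0·3 = 0
  -3*Z**2 ↦ -3·1·1·9 = -27
Sum: F(3, 0, 3) = (27) + (0) + (18) + (0) + (0) + (-27) = 18.
Reducing mod 7: 18 ≡ 4 (mod 7).
Since F(a, b, c) ≡ 4 ≠ 0 (mod 7), P does NOT lie on the curve.


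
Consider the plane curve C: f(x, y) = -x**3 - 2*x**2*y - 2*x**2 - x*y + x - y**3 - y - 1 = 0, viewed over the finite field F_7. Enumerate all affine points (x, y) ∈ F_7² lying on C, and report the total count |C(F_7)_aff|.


Affine F_7-points: {(1, 3), (4, 2), (4, 3), (6, 6)}; count = 4.

For each of the 49 pairs (x, y) ∈ F_7², evaluate f(x, y) mod 7. Record the zeros.
  x = 0: [0↦6, 1↦4, 2↦3, 3↦4, 4↦1, 5↦2, 6↦1]  zeros at y ∈ ∅
  x = 1: [0↦4, 1↦6, 2↦2, 3↦0, 4↦1, 5↦6, 6↦2]  zeros at y ∈ {3}
  x = 2: [0↦6, 1↦1, 2↦4, 3↦2, 4↦3, 5↦1, 6↦4]  zeros at y ∈ ∅
  x = 3: [0↦6, 1↦4, 2↦3, 3↦4, 4↦1, 5↦2, 6↦1]  zeros at y ∈ ∅
  x = 4: [0↦5, 1↦2, 2↦0, 3↦0, 4↦3, 5↦3, 6↦1]  zeros at y ∈ {2, 3}
  x = 5: [0↦4, 1↦3, 2↦3, 3↦5, 4↦3, 5↦5, 6↦5]  zeros at y ∈ ∅
  x = 6: [0↦4, 1↦1, 2↦6, 3↦6, 4↦2, 5↦2, 6↦0]  zeros at y ∈ {6}
Collecting zeros: affine points = {(1, 3), (4, 2), (4, 3), (6, 6)}.
Total count |C(F_7)_aff| = 4.


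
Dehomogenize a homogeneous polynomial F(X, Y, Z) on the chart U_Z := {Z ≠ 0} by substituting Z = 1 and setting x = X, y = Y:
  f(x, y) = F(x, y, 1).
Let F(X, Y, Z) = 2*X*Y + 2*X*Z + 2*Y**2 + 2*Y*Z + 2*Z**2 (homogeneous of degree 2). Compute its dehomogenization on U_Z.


f(x, y) = 2*x*y + 2*x + 2*y**2 + 2*y + 2

On U_Z we set Z = 1. Each monomial c·X^i·Y^j·Z^k in F becomes c·x^i·y^j·1^k = c·x^i·y^j.
Substituting Z = 1: F(X, Y, 1) = 2*x*y + 2*x + 2*y**2 + 2*y + 2.
Note: deg(f) ≤ deg(F) = 2; strict inequality happens when F is divisible by Z (lost terms).


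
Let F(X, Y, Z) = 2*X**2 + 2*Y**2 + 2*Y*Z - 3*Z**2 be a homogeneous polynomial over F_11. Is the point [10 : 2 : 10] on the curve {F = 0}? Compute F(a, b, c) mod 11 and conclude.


F(10,2,10) ≡ 3 (mod 11); P is NOT on the curve.

Evaluate F(10, 2, 10) term-by-term (mod 11).
  2*X**2 ↦ 2·100·1·1 = 200
  2*Y**2 ↦ 2·1·4·1 = 8
  2*Y*Z ↦ 2·1·2·10 = 40
  -3*Z**2 ↦ -3·1·1·100 = -300
Sum: F(10, 2, 10) = (200) + (8) + (40) + (-300) = -52.
Reducing mod 11: -52 ≡ 3 (mod 11).
Since F(a, b, c) ≡ 3 ≠ 0 (mod 11), P does NOT lie on the curve.


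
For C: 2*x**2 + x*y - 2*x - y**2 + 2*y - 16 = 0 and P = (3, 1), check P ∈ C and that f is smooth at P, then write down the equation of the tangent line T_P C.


Tangent line at P: 11*x + 3*y - 36 = 0.

Step 1: f(3, 1) = 0, so P lies on C.
Step 2: partial derivatives
  f_x(x, y) = 4*x + y - 2, f_y(x, y) = x - 2*y + 2.
  f_x(P) = 11, f_y(P) = 3 (gradient nonzero, so P is smooth).
Step 3: tangent line at P: 11·(x − 3) + 3·(y − 1) = 0.
Expanding: 11*x + 3*y - 36 = 0.


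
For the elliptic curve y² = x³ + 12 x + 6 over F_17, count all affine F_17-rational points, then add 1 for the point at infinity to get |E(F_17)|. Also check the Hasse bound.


Affine points = {(1, 6), (1, 11), (2, 2), (2, 15), (3, 1), (3, 16), (4, 4), (4, 13), (5, 2), (5, 15), (7, 5), (7, 12), (8, 6), (8, 11), (10, 2), (10, 15), (12, 5), (12, 12), (13, 8), (13, 9), (15, 5), (15, 12)}; affine count = 22; |E(F_17)| = 23.

Discriminant check: Δ ∝ 4a³ + 27b² = 4·12³ + 27·6² = 4·1728 + 27·36 ≡ 13 (mod 17). Nonzero ⇒ E is nonsingular.
For each x ∈ F_17, compute rhs = x³ + 12·x + 6 mod 17, then count y ∈ F_17 with y² ≡ rhs.
  x = 0: rhs = 6, matching y values: none (0 points).
  x = 1: rhs = 2, matching y values: 6, 11 (2 points).
  x = 2: rhs = 4, matching y values: 2, 15 (2 points).
  x = 3: rhs = 1, matching y values: 1, 16 (2 points).
  x = 4: rhs = 16, matching y values: 4, 13 (2 points).
  x = 5: rhs = 4, matching y values: 2, 15 (2 points).
  x = 6: rhs = 5, matching y values: none (0 points).
  x = 7: rhs = 8, matching y values: 5, 12 (2 points).
  x = 8: rhs = 2, matching y values: 6, 11 (2 points).
  x = 9: rhs = 10, matching y values: none (0 points).
  x = 10: rhs = 4, matching y values: 2, 15 (2 points).
  x = 11: rhs = 7, matching y values: none (0 points).
  x = 12: rhs = 8, matching y values: 5, 12 (2 points).
  x = 13: rhs = 13, matching y values: 8, 9 (2 points).
  x = 14: rhs = 11, matching y values: none (0 points).
  x = 15: rhs = 8, matching y values: 5, 12 (2 points).
  x = 16: rhs = 10, matching y values: none (0 points).
Total affine count: 22.
Full point count |E(F_17)| = 22 + 1 = 23.
Hasse bound: |23 − (17+1)| = |5| = 5 ≤ 2√17 ≈ 8.2462 ✓.


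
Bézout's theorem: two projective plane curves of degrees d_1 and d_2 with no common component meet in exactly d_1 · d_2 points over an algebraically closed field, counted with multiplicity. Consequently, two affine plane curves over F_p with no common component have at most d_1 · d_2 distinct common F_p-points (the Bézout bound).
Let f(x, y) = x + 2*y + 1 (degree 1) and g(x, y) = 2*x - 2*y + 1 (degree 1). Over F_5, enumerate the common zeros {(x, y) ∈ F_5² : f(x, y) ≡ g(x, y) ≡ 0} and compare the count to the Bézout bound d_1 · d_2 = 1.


Common zeros: {(1, 4)}; count = 1; Bézout bound = 1.

deg(f) = 1, deg(g) = 1, so Bézout bound = 1.
Scan x ∈ F_5. For each x, list the y ∈ F_5 with f(x, y) ≡ 0 and those with g(x, y) ≡ 0 (mod 5); the common zeros in that column are the intersection.
  x = 0: f ≡ 0 at y ∈ {2}; g ≡ 0 at y ∈ {3}; common: ∅.
  x = 1: f ≡ 0 at y ∈ {4}; g ≡ 0 at y ∈ {4}; common: {4}.
  x = 2: f ≡ 0 at y ∈ {1}; g ≡ 0 at y ∈ {0}; common: ∅.
  x = 3: f ≡ 0 at y ∈ {3}; g ≡ 0 at y ∈ {1}; common: ∅.
  x = 4: f ≡ 0 at y ∈ {0}; g ≡ 0 at y ∈ {2}; common: ∅.
Collecting: common zeros = {(1, 4)}, so the count is 1.
Comparison with the Bézout bound: 1 ≤ 1 = deg(f)·deg(g), as expected for curves with no common component (the bound is attained).


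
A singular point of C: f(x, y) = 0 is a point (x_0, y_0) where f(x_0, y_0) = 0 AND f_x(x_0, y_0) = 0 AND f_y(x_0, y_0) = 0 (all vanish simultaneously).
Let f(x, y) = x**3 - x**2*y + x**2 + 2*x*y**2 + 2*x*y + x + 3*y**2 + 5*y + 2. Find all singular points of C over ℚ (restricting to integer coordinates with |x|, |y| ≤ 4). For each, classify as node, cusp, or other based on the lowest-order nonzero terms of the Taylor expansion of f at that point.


Singular points: {(-1, -1)}; classification: node.

Compute partial derivatives:
  f_x = 3*x**2 - 2*x*y + 2*x + 2*y**2 + 2*y + 1.
  f_y = -x**2 + 4*x*y + 2*x + 6*y + 5.
Scan x_0 ∈ {−4, ..., 4}. For each x_0, f_y(x_0, y) is a polynomial in y; find its integer roots y ∈ {−4, ..., 4}, then test f_x and f at those candidates.
  x = -4: f_y(-4, y) = -10*y - 19; no integer root y with |y| ≤ 4.
  x = -3: f_y(-3, y) = -6*y - 10; no integer root y with |y| ≤ 4.
  x = -2: f_y(-2, y) = -2*y - 3; no integer root y with |y| ≤ 4.
  x = -1: f_y(-1, y) = 2*y + 2; vanishes at y ∈ {-1}. (-1, -1): f_x = 0, f = 0 — SINGULAR.
  x = 0: f_y(0, y) = 6*y + 5; no integer root y with |y| ≤ 4.
  x = 1: f_y(1, y) = 10*y + 6; no integer root y with |y| ≤ 4.
  x = 2: f_y(2, y) = 14*y + 5; no integer root y with |y| ≤ 4.
  x = 3: f_y(3, y) = 18*y + 2; no integer root y with |y| ≤ 4.
  x = 4: f_y(4, y) = 22*y - 3; no integer root y with |y| ≤ 4.
Only singular point on the grid: (-1, -1).
Classify: substitute x = -1 + u, y = -1 + v and expand: f = u**3 - u**2*v - u**2 + 2*u*v**2 + v**2.
No constant or linear terms (consistent with a singular point). Quadratic part: -u**2 + v**2. Cubic part: u**3 - u**2*v + 2*u*v**2.
The quadratic part v**2 - u**2 = (v − u)(v + u) splits into two distinct linear factors, so there are two distinct tangent lines y − -1 = ±(x − -1) — this is a node (ordinary double point).
Classification: node.


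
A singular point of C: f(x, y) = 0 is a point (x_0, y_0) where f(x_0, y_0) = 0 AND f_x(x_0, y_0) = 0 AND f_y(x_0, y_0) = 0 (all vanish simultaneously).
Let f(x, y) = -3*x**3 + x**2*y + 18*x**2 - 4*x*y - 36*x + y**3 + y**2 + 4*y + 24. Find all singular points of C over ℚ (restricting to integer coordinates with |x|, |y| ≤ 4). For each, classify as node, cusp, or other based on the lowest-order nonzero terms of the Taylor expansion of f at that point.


Singular points: {(2, 0)}; classification: cusp.

Compute partial derivatives:
  f_x = -9*x**2 + 2*x*y + 36*x - 4*y - 36.
  f_y = x**2 - 4*x + 3*y**2 + 2*y + 4.
Scan x_0 ∈ {−4, ..., 4}. For each x_0, f_y(x_0, y) is a polynomial in y; find its integer roots y ∈ {−4, ..., 4}, then test f_x and f at those candidates.
  x = -4: f_y(-4, y) = 3*y**2 + 2*y + 36; no integer root y with |y| ≤ 4.
  x = -3: f_y(-3, y) = 3*y**2 + 2*y + 25; no integer root y with |y| ≤ 4.
  x = -2: f_y(-2, y) = 3*y**2 + 2*y + 16; no integer root y with |y| ≤ 4.
  x = -1: f_y(-1, y) = 3*y**2 + 2*y + 9; no integer root y with |y| ≤ 4.
  x = 0: f_y(0, y) = 3*y**2 + 2*y + 4; no integer root y with |y| ≤ 4.
  x = 1: f_y(1, y) = 3*y**2 + 2*y + 1; no integer root y with |y| ≤ 4.
  x = 2: f_y(2, y) = 3*y**2 + 2*y; vanishes at y ∈ {0}. (2, 0): f_x = 0, f = 0 — SINGULAR.
  x = 3: f_y(3, y) = 3*y**2 + 2*y + 1; no integer root y with |y| ≤ 4.
  x = 4: f_y(4, y) = 3*y**2 + 2*y + 4; no integer root y with |y| ≤ 4.
Only singular point on the grid: (2, 0).
Classify: substitute x = 2 + u, y = 0 + v and expand: f = -3*u**3 + u**2*v + v**3 + v**2.
No constant or linear terms (consistent with a singular point). Quadratic part: v**2. Cubic part: -3*u**3 + u**2*v + v**3.
The quadratic part v**2 is a perfect square, so there is a single (double) tangent line v = 0, i.e. y = 0. Restricting the cubic part to that line (v = 0) leaves -3*u**3 ≠ 0, so f is not divisible by v and the branch is v² ≈ 3*u**3 to lowest order — this is a cusp.
Classification: cusp.


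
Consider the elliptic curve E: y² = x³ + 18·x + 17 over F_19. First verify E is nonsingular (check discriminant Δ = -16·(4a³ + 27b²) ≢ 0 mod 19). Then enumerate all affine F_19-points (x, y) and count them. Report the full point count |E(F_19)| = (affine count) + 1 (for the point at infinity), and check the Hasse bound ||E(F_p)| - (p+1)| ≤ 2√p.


Affine points = {(0, 6), (0, 13), (1, 6), (1, 13), (2, 2), (2, 17), (4, 1), (4, 18), (5, 2), (5, 17), (7, 7), (7, 12), (10, 0), (11, 8), (11, 11), (12, 2), (12, 17), (13, 4), (13, 15), (14, 7), (14, 12), (17, 7), (17, 12), (18, 6), (18, 13)}; affine count = 25; |E(F_19)| = 26.

Discriminant check: Δ ∝ 4a³ + 27b² = 4·18³ + 27·17² = 4·5832 + 27·289 ≡ 9 (mod 19). Nonzero ⇒ E is nonsingular.
For each x ∈ F_19, compute rhs = x³ + 18·x + 17 mod 19, then count y ∈ F_19 with y² ≡ rhs.
  x = 0: rhs = 17, matching y values: 6, 13 (2 points).
  x = 1: rhs = 17, matching y values: 6, 13 (2 points).
  x = 2: rhs = 4, matching y values: 2, 17 (2 points).
  x = 3: rhs = 3, matching y values: none (0 points).
  x = 4: rhs = 1, matching y values: 1, 18 (2 points).
  x = 5: rhs = 4, matching y values: 2, 17 (2 points).
  x = 6: rhs = 18, matching y values: none (0 points).
  x = 7: rhs = 11, matching y values: 7, 12 (2 points).
  x = 8: rhs = 8, matching y values: none (0 points).
  x = 9: rhs = 15, matching y values: none (0 points).
  x = 10: rhs = 0, matching y values: 0 (1 points).
  x = 11: rhs = 7, matching y values: 8, 11 (2 points).
  x = 12: rhs = 4, matching y values: 2, 17 (2 points).
  x = 13: rhs = 16, matching y values: 4, 15 (2 points).
  x = 14: rhs = 11, matching y values: 7, 12 (2 points).
  x = 15: rhs = 14, matching y values: none (0 points).
  x = 16: rhs = 12, matching y values: none (0 points).
  x = 17: rhs = 11, matching y values: 7, 12 (2 points).
  x = 18: rhs = 17, matching y values: 6, 13 (2 points).
Total affine count: 25.
Full point count |E(F_19)| = 25 + 1 = 26.
Hasse bound: |26 − (19+1)| = |6| = 6 ≤ 2√19 ≈ 8.7178 ✓.


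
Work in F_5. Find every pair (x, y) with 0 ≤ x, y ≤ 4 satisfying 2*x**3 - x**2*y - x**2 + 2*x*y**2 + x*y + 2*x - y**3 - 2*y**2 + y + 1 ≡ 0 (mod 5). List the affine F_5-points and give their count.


Affine F_5-points: {(1, 3), (2, 2), (2, 3), (3, 1), (3, 2), (4, 1), (4, 2), (4, 3)}; count = 8.

For each of the 25 pairs (x, y) ∈ F_5², evaluate f(x, y) mod 5. Record the zeros.
  x = 0: [0↦1, 1↦4, 2↦2, 3↦4, 4↦4]  zeros at y ∈ ∅
  x = 1: [0↦4, 1↦4, 2↦3, 3↦0, 4↦4]  zeros at y ∈ {3}
  x = 2: [0↦2, 1↦2, 2↦0, 3↦0, 4↦1]  zeros at y ∈ {2, 3}
  x = 3: [0↦2, 1↦0, 2↦0, 3↦1, 4↦2]  zeros at y ∈ {1, 2}
  x = 4: [0↦1, 1↦0, 2↦0, 3↦0, 4↦4]  zeros at y ∈ {1, 2, 3}
Collecting zeros: affine points = {(1, 3), (2, 2), (2, 3), (3, 1), (3, 2), (4, 1), (4, 2), (4, 3)}.
Total count |C(F_5)_aff| = 8.


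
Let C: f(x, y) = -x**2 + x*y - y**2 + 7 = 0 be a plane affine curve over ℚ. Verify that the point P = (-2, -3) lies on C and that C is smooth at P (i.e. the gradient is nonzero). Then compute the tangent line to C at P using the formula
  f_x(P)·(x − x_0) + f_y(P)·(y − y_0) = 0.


Tangent line at P: x + 4*y + 14 = 0.

Step 1: f(-2, -3) = 0, so P lies on C.
Step 2: partial derivatives
  f_x(x, y) = -2*x + y, f_y(x, y) = x - 2*y.
  f_x(P) = 1, f_y(P) = 4 (gradient nonzero, so P is smooth).
Step 3: tangent line at P: 1·(x − -2) + 4·(y − -3) = 0.
Expanding: x + 4*y + 14 = 0.


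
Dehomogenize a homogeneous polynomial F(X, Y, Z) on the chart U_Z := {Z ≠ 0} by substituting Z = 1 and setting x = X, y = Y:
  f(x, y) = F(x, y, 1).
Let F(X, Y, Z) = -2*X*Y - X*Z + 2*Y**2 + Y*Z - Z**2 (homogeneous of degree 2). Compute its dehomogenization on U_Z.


f(x, y) = -2*x*y - x + 2*y**2 + y - 1

On U_Z we set Z = 1. Each monomial c·X^i·Y^j·Z^k in F becomes c·x^i·y^j·1^k = c·x^i·y^j.
Substituting Z = 1: F(X, Y, 1) = -2*x*y - x + 2*y**2 + y - 1.
Note: deg(f) ≤ deg(F) = 2; strict inequality happens when F is divisible by Z (lost terms).


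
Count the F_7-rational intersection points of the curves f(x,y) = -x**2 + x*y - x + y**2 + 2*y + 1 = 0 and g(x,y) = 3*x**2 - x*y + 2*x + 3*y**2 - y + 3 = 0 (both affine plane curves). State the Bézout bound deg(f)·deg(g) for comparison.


Common zeros: {(0, 6)}; count = 1; Bézout bound = 4.

deg(f) = 2, deg(g) = 2, so Bézout bound = 4.
Scan x ∈ F_7. For each x, list the y ∈ F_7 with f(x, y) ≡ 0 and those with g(x, y) ≡ 0 (mod 7); the common zeros in that column are the intersection.
  x = 0: f ≡ 0 at y ∈ {6}; g ≡ 0 at y ∈ {6}; common: {6}.
  x = 1: f ≡ 0 at y ∈ ∅; g ≡ 0 at y ∈ ∅; common: ∅.
  x = 2: f ≡ 0 at y ∈ {1, 2}; g ≡ 0 at y ∈ ∅; common: ∅.
  x = 3: f ≡ 0 at y ∈ ∅; g ≡ 0 at y ∈ {1, 5}; common: ∅.
  x = 4: f ≡ 0 at y ∈ {4}; g ≡ 0 at y ∈ ∅; common: ∅.
  x = 5: f ≡ 0 at y ∈ {1, 6}; g ≡ 0 at y ∈ {4, 5}; common: ∅.
  x = 6: f ≡ 0 at y ∈ {2, 4}; g ≡ 0 at y ∈ {1, 6}; common: ∅.
Collecting: common zeros = {(0, 6)}, so the count is 1.
Comparison with the Bézout bound: 1 ≤ 4 = deg(f)·deg(g), as expected for curves with no common component (the affine F_7-count falls short of the bound because intersections may lie at infinity, over extension fields, or carry multiplicity).


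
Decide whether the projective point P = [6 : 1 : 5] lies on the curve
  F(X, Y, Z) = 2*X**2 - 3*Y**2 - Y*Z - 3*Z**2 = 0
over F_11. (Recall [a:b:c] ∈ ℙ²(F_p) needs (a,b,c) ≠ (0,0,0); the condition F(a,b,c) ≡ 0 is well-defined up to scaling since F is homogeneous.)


F(6,1,5) ≡ 0 (mod 11); P is on the curve.

Evaluate F(6, 1, 5) term-by-term (mod 11).
  2*X**2 ↦ 2·36·1·1 = 72
  -3*Y**2 ↦ -3·1·1·1 = -3
  -Y*Z ↦ -1·1·1·5 = -5
  -3*Z**2 ↦ -3·1·1·25 = -75
Sum: F(6, 1, 5) = (72) + (-3) + (-5) + (-75) = -11.
Reducing mod 11: -11 ≡ 0 (mod 11).
Since F(a, b, c) ≡ 0 (mod 11), P lies on the curve.


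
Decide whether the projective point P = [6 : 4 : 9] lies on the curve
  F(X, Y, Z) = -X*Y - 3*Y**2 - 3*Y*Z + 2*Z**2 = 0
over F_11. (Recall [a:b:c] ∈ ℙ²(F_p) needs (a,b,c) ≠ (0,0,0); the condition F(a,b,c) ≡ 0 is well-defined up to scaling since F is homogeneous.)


F(6,4,9) ≡ 4 (mod 11); P is NOT on the curve.

Evaluate F(6, 4, 9) term-by-term (mod 11).
  -X*Y ↦ -1·6·4·1 = -24
  -3*Y**2 ↦ -3·1·16·1 = -48
  -3*Y*Z ↦ -3·1·4·9 = -108
  2*Z**2 ↦ 2·1·1·81 = 162
Sum: F(6, 4, 9) = (-24) + (-48) + (-108) + (162) = -18.
Reducing mod 11: -18 ≡ 4 (mod 11).
Since F(a, b, c) ≡ 4 ≠ 0 (mod 11), P does NOT lie on the curve.


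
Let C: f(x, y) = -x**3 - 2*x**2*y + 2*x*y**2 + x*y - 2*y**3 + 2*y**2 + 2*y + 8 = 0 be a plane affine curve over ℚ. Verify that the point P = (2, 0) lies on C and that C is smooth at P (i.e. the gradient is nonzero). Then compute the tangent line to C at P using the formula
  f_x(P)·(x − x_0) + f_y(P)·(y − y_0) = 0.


Tangent line at P: -12*x - 4*y + 24 = 0.

Step 1: f(2, 0) = 0, so P lies on C.
Step 2: partial derivatives
  f_x(x, y) = -3*x**2 - 4*x*y + 2*y**2 + y, f_y(x, y) = -2*x**2 + 4*x*y + x - 6*y**2 + 4*y + 2.
  f_x(P) = -12, f_y(P) = -4 (gradient nonzero, so P is smooth).
Step 3: tangent line at P: -12·(x − 2) + -4·(y − 0) = 0.
Expanding: -12*x - 4*y + 24 = 0.


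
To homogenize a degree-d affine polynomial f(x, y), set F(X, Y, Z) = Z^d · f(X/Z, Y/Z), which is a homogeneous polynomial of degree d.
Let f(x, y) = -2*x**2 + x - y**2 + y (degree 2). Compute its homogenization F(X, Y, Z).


F(X, Y, Z) = -2*X**2 + X*Z - Y**2 + Y*Z

deg(f) = 2.
Substitute x = X/Z, y = Y/Z into f, then multiply by Z^2.
  monomial -2·x^2·y^0 ↦ -2·X^2·Y^0·Z^0.
  monomial 1·x^1·y^0 ↦ 1·X^1·Y^0·Z^1.
  monomial -1·x^0·y^2 ↦ -1·X^0·Y^2·Z^0.
  monomial 1·x^0·y^1 ↦ 1·X^0·Y^1·Z^1.
Collecting: F(X, Y, Z) = -2*X**2 + X*Z - Y**2 + Y*Z.


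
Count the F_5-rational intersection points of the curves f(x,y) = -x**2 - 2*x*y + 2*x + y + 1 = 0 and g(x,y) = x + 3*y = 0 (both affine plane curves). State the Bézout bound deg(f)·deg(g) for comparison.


Common zeros: ∅; count = 0; Bézout bound = 2.

deg(f) = 2, deg(g) = 1, so Bézout bound = 2.
Scan x ∈ F_5. For each x, list the y ∈ F_5 with f(x, y) ≡ 0 and those with g(x, y) ≡ 0 (mod 5); the common zeros in that column are the intersection.
  x = 0: f ≡ 0 at y ∈ {4}; g ≡ 0 at y ∈ {0}; common: ∅.
  x = 1: f ≡ 0 at y ∈ {2}; g ≡ 0 at y ∈ {3}; common: ∅.
  x = 2: f ≡ 0 at y ∈ {2}; g ≡ 0 at y ∈ {1}; common: ∅.
  x = 3: f ≡ 0 at y ∈ ∅; g ≡ 0 at y ∈ {4}; common: ∅.
  x = 4: f ≡ 0 at y ∈ {4}; g ≡ 0 at y ∈ {2}; common: ∅.
Collecting: common zeros = ∅, so the count is 0.
Comparison with the Bézout bound: 0 ≤ 2 = deg(f)·deg(g), as expected for curves with no common component (the affine F_5-count falls short of the bound because intersections may lie at infinity, over extension fields, or carry multiplicity).
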